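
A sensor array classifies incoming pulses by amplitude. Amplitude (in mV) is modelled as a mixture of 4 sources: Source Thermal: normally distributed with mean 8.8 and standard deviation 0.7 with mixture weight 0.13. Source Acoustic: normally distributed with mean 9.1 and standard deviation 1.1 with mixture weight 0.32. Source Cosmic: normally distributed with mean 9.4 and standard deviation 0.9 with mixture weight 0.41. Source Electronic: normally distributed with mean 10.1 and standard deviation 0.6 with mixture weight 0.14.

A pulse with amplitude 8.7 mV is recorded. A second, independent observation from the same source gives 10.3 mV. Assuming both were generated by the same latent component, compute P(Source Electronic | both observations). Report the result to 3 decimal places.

0.058

Posterior ∝ prior × likelihood, so P(k | x) ∝ π_k f_k(x); normalise over all components.
Since both observations come from the same component, the likelihood for component k is f_k(x₁)·f_k(x₂).
  f_Thermal = [0.564132] × [0.057373] = 0.0323659
  f_Acoustic = [0.339472] × [0.20003] = 0.0679044
  f_Cosmic = [0.327572] × [0.268856] = 0.0880698
  f_Electronic = [0.0437031] × [0.628972] = 0.0274881
Unnormalised posteriors:
  π_Thermal·f_Thermal = 0.13 × 0.0323659 = 0.00420757
  π_Acoustic·f_Acoustic = 0.32 × 0.0679044 = 0.0217294
  π_Cosmic·f_Cosmic = 0.41 × 0.0880698 = 0.0361086
  π_Electronic·f_Electronic = 0.14 × 0.0274881 = 0.00384833
Normaliser: 0.00420757 + 0.0217294 + 0.0361086 + 0.00384833 = 0.0658939
P(Source Electronic | x₁, x₂) ≈ 0.058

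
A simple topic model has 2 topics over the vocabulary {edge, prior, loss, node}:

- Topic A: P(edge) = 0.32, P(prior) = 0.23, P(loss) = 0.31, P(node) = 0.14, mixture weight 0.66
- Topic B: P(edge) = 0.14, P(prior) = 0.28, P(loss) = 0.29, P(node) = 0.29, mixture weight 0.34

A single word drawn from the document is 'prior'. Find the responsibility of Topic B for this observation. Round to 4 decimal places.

By Bayes' theorem, P(k | x) = π_k f_k(x) / Σ_j π_j f_j(x).
Categorical probabilities:
  f_A = 0.23
  f_B = 0.28
Unnormalised posteriors:
  π_A·f_A = 0.66 × 0.23 = 0.1518
  π_B·f_B = 0.34 × 0.28 = 0.0952
Evidence: 0.1518 + 0.0952 = 0.247
P(Topic B | the observation) = 0.0952 / 0.247 ≈ 0.3854

0.3854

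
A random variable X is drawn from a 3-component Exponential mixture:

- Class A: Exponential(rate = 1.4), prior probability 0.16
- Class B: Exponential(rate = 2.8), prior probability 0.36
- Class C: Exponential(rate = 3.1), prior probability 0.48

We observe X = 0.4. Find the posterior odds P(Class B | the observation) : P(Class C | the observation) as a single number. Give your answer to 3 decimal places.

0.764

Only the two components matter; the odds are (π_i f_i(x)) / (π_j f_j(x)).
Exponential densities:
  p_A = 1.4·e^(−1.4·0.4) = 1.4·e^(−0.5600) = 0.799693
  p_B = 2.8·e^(−2.8·0.4) = 2.8·e^(−1.1200) = 0.913583
  p_C = 3.1·e^(−3.1·0.4) = 3.1·e^(−1.2400) = 0.897091
Odds = (0.36/0.48) × (0.913583/0.897091) = 0.75 × 1.01838 ≈ 0.764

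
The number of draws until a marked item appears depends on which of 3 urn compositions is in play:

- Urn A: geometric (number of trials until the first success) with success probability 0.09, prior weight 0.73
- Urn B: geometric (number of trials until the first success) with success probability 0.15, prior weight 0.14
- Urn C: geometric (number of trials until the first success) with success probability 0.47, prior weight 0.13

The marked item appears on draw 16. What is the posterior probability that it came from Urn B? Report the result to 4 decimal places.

0.1030

The responsibility of component k is P(Z=k) f_k(x) divided by Σ_j P(Z=j) f_j(x).
Component likelihoods at x = 16:
  L_A = 0.0218707
  L_B = 0.0131031
  L_C = 3.43745e-05
Multiply by the mixture weights:
  P(Z=A)·L_A = 0.73 × 0.0218707 = 0.0159656
  P(Z=B)·L_B = 0.14 × 0.0131031 = 0.00183444
  P(Z=C)·L_C = 0.13 × 3.43745e-05 = 4.46868e-06
Marginal: 0.0159656 + 0.00183444 + 4.46868e-06 = 0.0178045
P(Urn B | x) = 0.00183444 / 0.0178045 ≈ 0.1030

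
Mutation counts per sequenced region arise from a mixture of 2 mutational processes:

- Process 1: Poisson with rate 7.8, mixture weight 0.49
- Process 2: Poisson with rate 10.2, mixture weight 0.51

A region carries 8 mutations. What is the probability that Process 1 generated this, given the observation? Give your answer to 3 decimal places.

0.553

Apply Bayes' rule: the posterior for each component is proportional to its prior times its likelihood at x.
Poisson probabilities:
  L_1 = e^(−7.8)·7.8^8/8! = 0.139232
  L_2 = e^(−10.2)·10.2^8/8! = 0.108013
Weight by the priors:
  π_1·L_1 = 0.49 × 0.139232 = 0.0682237
  π_2·L_2 = 0.51 × 0.108013 = 0.0550868
Marginal: 0.0682237 + 0.0550868 = 0.12331
P(Process 1 | the observation) ≈ 0.553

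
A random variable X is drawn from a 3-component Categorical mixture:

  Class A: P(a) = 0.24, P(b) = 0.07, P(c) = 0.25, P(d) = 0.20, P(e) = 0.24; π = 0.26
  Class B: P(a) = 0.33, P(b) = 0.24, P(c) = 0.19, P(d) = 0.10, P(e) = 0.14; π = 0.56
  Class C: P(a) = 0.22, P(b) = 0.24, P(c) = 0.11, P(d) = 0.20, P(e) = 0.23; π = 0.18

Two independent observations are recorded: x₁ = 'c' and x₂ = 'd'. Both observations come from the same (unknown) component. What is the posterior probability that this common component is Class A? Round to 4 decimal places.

0.4710

Apply Bayes' rule: the posterior for each component is proportional to its prior times its likelihood at x.
Since both observations come from the same component, the likelihood for component k is f_k(x₁)·f_k(x₂).
  L_A = [0.25] × [0.2] = 0.05
  L_B = [0.19] × [0.1] = 0.019
  L_C = [0.11] × [0.2] = 0.022
Weight by the priors:
  w_A·L_A = 0.26 × 0.05 = 0.013
  w_B·L_B = 0.56 × 0.019 = 0.01064
  w_C·L_C = 0.18 × 0.022 = 0.00396
Normaliser: 0.013 + 0.01064 + 0.00396 = 0.0276
So the posterior for Class A is 0.013 / 0.0276 ≈ 0.4710.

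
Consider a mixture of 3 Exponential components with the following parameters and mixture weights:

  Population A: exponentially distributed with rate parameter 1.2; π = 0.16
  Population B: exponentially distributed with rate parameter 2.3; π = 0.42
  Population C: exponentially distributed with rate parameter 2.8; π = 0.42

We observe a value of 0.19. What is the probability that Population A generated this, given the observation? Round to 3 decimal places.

The responsibility of component k is π_k f_k(x) divided by Σ_j π_j f_j(x).
Exponential densities:
  L_A = 1.2·e^(−1.2·0.19) = 1.2·e^(−0.2280) = 0.955349
  L_B = 2.3·e^(−2.3·0.19) = 2.3·e^(−0.4370) = 1.48573
  L_C = 2.8·e^(−2.8·0.19) = 2.8·e^(−0.5320) = 1.6448
Multiply by the mixture weights:
  π_A·L_A = 0.16 × 0.955349 = 0.152856
  π_B·L_B = 0.42 × 1.48573 = 0.624008
  π_C·L_C = 0.42 × 1.6448 = 0.690816
Marginal: 0.152856 + 0.624008 + 0.690816 = 1.46768
So the posterior for Population A is 0.152856 / 1.46768 ≈ 0.104.

0.104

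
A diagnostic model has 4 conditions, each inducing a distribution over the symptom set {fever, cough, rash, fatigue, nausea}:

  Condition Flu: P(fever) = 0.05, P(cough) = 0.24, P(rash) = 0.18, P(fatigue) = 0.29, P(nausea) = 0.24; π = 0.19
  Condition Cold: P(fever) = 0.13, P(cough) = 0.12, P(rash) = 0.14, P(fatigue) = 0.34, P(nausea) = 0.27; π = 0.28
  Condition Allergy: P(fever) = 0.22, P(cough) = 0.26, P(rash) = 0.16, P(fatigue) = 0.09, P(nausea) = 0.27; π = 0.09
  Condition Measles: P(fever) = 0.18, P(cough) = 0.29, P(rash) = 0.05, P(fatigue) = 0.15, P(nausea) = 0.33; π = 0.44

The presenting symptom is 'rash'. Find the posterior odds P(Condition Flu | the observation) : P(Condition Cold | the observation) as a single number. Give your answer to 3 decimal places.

0.872

The posterior odds equal the prior odds times the likelihood ratio: (π_i/π_j)·(f_i(x)/f_j(x)).
Component likelihoods at x = 'rash':
  L_Flu = P(rash | comp) = 0.18
  L_Cold = P(rash | comp) = 0.14
  L_Allergy = P(rash | comp) = 0.16
  L_Measles = P(rash | comp) = 0.05
Odds = (0.19/0.28) × (0.18/0.14) = 0.678571 × 1.28571 ≈ 0.872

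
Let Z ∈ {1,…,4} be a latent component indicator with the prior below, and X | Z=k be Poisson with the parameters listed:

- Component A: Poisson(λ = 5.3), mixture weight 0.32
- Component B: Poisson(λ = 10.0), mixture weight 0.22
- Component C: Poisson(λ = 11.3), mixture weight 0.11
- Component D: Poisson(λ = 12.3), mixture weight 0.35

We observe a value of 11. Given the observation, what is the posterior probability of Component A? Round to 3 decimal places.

Apply Bayes' rule: the posterior for each component is proportional to its prior times its likelihood at x.
Poisson probabilities:
  L_A = e^(−5.3)·5.3^11/11! = 0.0115909
  L_B = e^(−10.0)·10.0^11/11! = 0.113736
  L_C = e^(−11.3)·11.3^11/11! = 0.118899
  L_D = e^(−12.3)·12.3^11/11! = 0.111168
Unnormalised posteriors:
  π_A·L_A = 0.32 × 0.0115909 = 0.0037091
  π_B·L_B = 0.22 × 0.113736 = 0.025022
  π_C·L_C = 0.11 × 0.118899 = 0.0130789
  π_D·L_D = 0.35 × 0.111168 = 0.0389087
Marginal: 0.0037091 + 0.025022 + 0.0130789 + 0.0389087 = 0.0807187
So the posterior for Component A is 0.0037091 / 0.0807187 ≈ 0.046.

0.046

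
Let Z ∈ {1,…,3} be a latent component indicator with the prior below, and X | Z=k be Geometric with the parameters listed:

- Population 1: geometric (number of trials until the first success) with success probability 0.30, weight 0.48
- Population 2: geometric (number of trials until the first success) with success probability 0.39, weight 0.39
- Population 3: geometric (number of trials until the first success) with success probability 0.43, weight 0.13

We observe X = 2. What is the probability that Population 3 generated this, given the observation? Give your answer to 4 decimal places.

Posterior ∝ prior × likelihood, so P(k | x) ∝ w_k f_k(x); normalise over all components.
Geometric probabilities:
  L_1 = 0.30·(1−0.30)^1 = 0.30·0.7 = 0.21
  L_2 = 0.39·(1−0.39)^1 = 0.39·0.61 = 0.2379
  L_3 = 0.43·(1−0.43)^1 = 0.43·0.57 = 0.2451
Prior × likelihood for each component:
  w_1·L_1 = 0.48 × 0.21 = 0.1008
  w_2·L_2 = 0.39 × 0.2379 = 0.092781
  w_3·L_3 = 0.13 × 0.2451 = 0.031863
Normaliser: 0.1008 + 0.092781 + 0.031863 = 0.225444
So the posterior for Population 3 is 0.031863 / 0.225444 ≈ 0.1413.

0.1413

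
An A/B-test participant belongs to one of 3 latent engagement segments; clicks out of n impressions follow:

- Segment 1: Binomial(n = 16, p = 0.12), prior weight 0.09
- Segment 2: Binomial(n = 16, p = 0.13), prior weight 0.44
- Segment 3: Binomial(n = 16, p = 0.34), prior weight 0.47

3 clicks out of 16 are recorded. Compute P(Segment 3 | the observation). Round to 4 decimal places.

Posterior ∝ prior × likelihood, so P(k | x) ∝ π_k f_k(x); normalise over all components.
Component likelihoods at x = 3 clicks out of 16:
  L_1 = 0.183657
  L_2 = 0.201265
  L_3 = 0.0992421
Unnormalised posteriors:
  π_1·L_1 = 0.09 × 0.183657 = 0.0165291
  π_2·L_2 = 0.44 × 0.201265 = 0.0885566
  π_3·L_3 = 0.47 × 0.0992421 = 0.0466438
Evidence: 0.0165291 + 0.0885566 + 0.0466438 = 0.15173
Responsibility of Segment 3: 0.0466438 / 0.15173 ≈ 0.3074

0.3074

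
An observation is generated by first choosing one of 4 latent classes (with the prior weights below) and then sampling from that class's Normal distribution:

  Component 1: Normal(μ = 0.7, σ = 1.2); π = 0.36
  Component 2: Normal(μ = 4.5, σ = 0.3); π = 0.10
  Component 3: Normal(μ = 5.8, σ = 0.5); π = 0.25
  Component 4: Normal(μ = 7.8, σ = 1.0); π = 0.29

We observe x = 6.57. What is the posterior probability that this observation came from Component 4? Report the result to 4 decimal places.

0.4712

Apply Bayes' rule: the posterior for each component is proportional to its prior times its likelihood at x.
Evaluate each component's likelihood at the observed value:
  p_1 = (1/(1.2·√(2π)))·exp(−(6.57−0.7)²/(2·1.2²)) = 0.332452·exp(-11.96420) = 2.1171e-06
  p_2 = (1/(0.3·√(2π)))·exp(−(6.57−4.5)²/(2·0.3²)) = 1.329808·exp(-23.80500) = 6.10111e-11
  p_3 = (1/(0.5·√(2π)))·exp(−(6.57−5.8)²/(2·0.5²)) = 0.797885·exp(-1.18580) = 0.243755
  p_4 = (1/(1.0·√(2π)))·exp(−(6.57−7.8)²/(2·1.0²)) = 0.398942·exp(-0.75645) = 0.187235
Unnormalised posteriors:
  π_1·p_1 = 0.36 × 2.1171e-06 = 7.62157e-07
  π_2·p_2 = 0.10 × 6.10111e-11 = 6.10111e-12
  π_3·p_3 = 0.25 × 0.243755 = 0.0609388
  π_4·p_4 = 0.29 × 0.187235 = 0.0542983
Sum: 7.62157e-07 + 6.10111e-12 + 0.0609388 + 0.0542983 = 0.115238
P(Component 4 | 6.57) = 0.0542983 / 0.115238 ≈ 0.4712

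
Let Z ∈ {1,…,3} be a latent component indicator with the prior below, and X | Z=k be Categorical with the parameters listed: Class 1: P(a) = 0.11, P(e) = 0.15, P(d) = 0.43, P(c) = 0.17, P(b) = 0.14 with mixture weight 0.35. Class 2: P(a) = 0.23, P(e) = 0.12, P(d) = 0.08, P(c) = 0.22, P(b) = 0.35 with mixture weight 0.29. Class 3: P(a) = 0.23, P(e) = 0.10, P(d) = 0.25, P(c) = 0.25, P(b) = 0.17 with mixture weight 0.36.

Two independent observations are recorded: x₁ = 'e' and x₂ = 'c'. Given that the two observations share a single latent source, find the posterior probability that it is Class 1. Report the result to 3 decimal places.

0.349

The responsibility of component k is π_k f_k(x) divided by Σ_j π_j f_j(x).
Since both observations come from the same component, the likelihood for component k is f_k(x₁)·f_k(x₂).
  L_1 = [P(e | comp) = 0.15] × [0.17] = 0.0255
  L_2 = [P(e | comp) = 0.12] × [0.22] = 0.0264
  L_3 = [P(e | comp) = 0.10] × [0.25] = 0.025
Prior × likelihood for each component:
  π_1·L_1 = 0.35 × 0.0255 = 0.008925
  π_2·L_2 = 0.29 × 0.0264 = 0.007656
  π_3·L_3 = 0.36 × 0.025 = 0.009
Normaliser: 0.008925 + 0.007656 + 0.009 = 0.025581
So the posterior for Class 1 is 0.008925 / 0.025581 ≈ 0.349.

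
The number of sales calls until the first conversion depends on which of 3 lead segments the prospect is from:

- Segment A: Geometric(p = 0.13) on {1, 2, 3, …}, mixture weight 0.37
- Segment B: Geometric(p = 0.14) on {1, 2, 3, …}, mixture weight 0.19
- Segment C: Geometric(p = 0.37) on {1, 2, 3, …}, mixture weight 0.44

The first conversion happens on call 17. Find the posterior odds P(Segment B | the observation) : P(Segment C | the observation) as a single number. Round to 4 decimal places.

The posterior odds equal the prior odds times the likelihood ratio: (π_i/π_j)·(f_i(x)/f_j(x)).
Geometric probabilities:
  L_A = 0.014004
  L_B = 0.0125344
  L_C = 0.000227851
Posterior odds = (π_B·L_B) / (π_C·L_C) = (0.19·0.0125344) / (0.44·0.000227851) = 0.00238153 / 0.000100254 ≈ 23.7549

23.7549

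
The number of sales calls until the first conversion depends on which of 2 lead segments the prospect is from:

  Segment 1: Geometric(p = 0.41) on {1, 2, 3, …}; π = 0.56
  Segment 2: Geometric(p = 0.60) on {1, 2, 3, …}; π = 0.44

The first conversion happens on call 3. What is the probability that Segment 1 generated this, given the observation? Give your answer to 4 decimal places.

Posterior ∝ prior × likelihood, so P(k | x) ∝ P(Z=k) f_k(x); normalise over all components.
Evaluate each component's likelihood at the observed value:
  p_1 = 0.142721
  p_2 = 0.096
Prior × likelihood for each component:
  P(Z=1)·p_1 = 0.56 × 0.142721 = 0.0799238
  P(Z=2)·p_2 = 0.44 × 0.096 = 0.04224
Evidence: 0.0799238 + 0.04224 = 0.122164
P(Segment 1 | the observation) = 0.0799238 / 0.122164 ≈ 0.6542

0.6542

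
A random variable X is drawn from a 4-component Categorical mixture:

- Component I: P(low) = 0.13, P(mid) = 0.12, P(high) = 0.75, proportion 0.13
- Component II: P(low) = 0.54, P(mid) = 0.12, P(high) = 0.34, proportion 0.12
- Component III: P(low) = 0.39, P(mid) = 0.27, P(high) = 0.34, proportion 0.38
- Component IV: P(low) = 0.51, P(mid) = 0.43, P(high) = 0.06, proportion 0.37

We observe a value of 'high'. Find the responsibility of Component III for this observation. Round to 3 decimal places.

0.446

P(component k | x) = w_k·f_k(x) / marginal(x), where marginal(x) = Σ_j w_j·f_j(x).
Categorical probabilities:
  f_I = P(high | comp) = 0.75
  f_II = P(high | comp) = 0.34
  f_III = P(high | comp) = 0.34
  f_IV = P(high | comp) = 0.06
Multiply by the mixture weights:
  w_I·f_I = 0.13 × 0.75 = 0.0975
  w_II·f_II = 0.12 × 0.34 = 0.0408
  w_III·f_III = 0.38 × 0.34 = 0.1292
  w_IV·f_IV = 0.37 × 0.06 = 0.0222
Denominator: 0.0975 + 0.0408 + 0.1292 + 0.0222 = 0.2897
Responsibility of Component III: 0.1292 / 0.2897 ≈ 0.446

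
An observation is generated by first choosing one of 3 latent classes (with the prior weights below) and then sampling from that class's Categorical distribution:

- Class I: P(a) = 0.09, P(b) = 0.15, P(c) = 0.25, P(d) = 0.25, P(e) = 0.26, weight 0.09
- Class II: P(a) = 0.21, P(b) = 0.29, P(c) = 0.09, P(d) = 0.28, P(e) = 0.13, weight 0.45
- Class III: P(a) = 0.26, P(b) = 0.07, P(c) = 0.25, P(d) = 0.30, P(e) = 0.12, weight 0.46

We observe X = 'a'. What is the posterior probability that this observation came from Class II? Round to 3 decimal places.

0.425

Posterior ∝ prior × likelihood, so P(k | x) ∝ π_k f_k(x); normalise over all components.
Categorical probabilities:
  L_I = P(a | comp) = 0.09
  L_II = P(a | comp) = 0.21
  L_III = P(a | comp) = 0.26
Prior × likelihood for each component:
  π_I·L_I = 0.09 × 0.09 = 0.0081
  π_II·L_II = 0.45 × 0.21 = 0.0945
  π_III·L_III = 0.46 × 0.26 = 0.1196
Denominator: 0.0081 + 0.0945 + 0.1196 = 0.2222
Responsibility of Class II: 0.0945 / 0.2222 ≈ 0.425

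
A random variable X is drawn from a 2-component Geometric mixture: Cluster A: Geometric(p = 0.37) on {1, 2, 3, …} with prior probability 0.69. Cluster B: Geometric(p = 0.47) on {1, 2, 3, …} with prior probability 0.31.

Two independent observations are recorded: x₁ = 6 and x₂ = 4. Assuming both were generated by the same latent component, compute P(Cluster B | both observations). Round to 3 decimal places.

0.154

The responsibility of component k is P(Z=k) f_k(x) divided by Σ_j P(Z=j) f_j(x).
Since both observations come from the same component, the likelihood for component k is f_k(x₁)·f_k(x₂).
  L_A = [0.0367202] × [0.0925174] = 0.00339725
  L_B = [0.0196552] × [0.0699722] = 0.00137532
Weight by the priors:
  P(Z=A)·L_A = 0.69 × 0.00339725 = 0.0023441
  P(Z=B)·L_B = 0.31 × 0.00137532 = 0.000426348
Normaliser: 0.0023441 + 0.000426348 = 0.00277045
Responsibility of Cluster B: 0.000426348 / 0.00277045 ≈ 0.154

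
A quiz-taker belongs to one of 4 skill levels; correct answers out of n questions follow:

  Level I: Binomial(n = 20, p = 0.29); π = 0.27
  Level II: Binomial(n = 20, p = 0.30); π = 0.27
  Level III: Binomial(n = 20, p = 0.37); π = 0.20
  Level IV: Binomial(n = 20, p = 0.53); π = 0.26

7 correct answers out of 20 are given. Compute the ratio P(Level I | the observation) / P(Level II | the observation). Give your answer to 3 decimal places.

Only the two components matter; the odds are (w_i f_i(x)) / (w_j f_j(x)).
Component likelihoods at x = 7 correct answers out of 20:
  f_I = 0.155797
  f_II = 0.164262
  f_III = 0.18124
  f_IV = 0.0497298
Posterior odds = (w_I·f_I) / (w_II·f_II) = (0.27·0.155797) / (0.27·0.164262) = 0.0420651 / 0.0443507 ≈ 0.948

0.948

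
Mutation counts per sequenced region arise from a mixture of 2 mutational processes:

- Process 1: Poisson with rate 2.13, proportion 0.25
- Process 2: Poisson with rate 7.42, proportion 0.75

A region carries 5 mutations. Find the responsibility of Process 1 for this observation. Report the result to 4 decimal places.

By Bayes' theorem, P(k | x) = P(Z=k) f_k(x) / Σ_j P(Z=j) f_j(x).
Evaluate each component's likelihood at the observed value:
  L_1 = e^(−2.13)·2.13^5/5! = 0.043418
  L_2 = e^(−7.42)·7.42^5/5! = 0.112298
Unnormalised posteriors:
  P(Z=1)·L_1 = 0.25 × 0.043418 = 0.0108545
  P(Z=2)·L_2 = 0.75 × 0.112298 = 0.0842237
Sum: 0.0108545 + 0.0842237 = 0.0950782
P(Process 1 | the observation) ≈ 0.1142

0.1142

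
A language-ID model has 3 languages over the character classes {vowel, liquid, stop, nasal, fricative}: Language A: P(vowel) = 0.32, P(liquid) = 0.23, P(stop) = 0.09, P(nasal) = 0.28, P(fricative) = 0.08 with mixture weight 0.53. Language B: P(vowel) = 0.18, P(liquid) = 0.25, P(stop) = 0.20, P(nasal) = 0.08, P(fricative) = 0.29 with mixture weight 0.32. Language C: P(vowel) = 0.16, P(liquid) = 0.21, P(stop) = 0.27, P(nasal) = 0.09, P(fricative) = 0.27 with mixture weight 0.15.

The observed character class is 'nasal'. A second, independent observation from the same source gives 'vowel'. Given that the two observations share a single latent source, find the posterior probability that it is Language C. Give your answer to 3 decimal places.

Posterior ∝ prior × likelihood, so P(k | x) ∝ P(Z=k) f_k(x); normalise over all components.
Since both observations come from the same component, the likelihood for component k is f_k(x₁)·f_k(x₂).
  f_A = [P(nasal | comp) = 0.28] × [0.32] = 0.0896
  f_B = [P(nasal | comp) = 0.08] × [0.18] = 0.0144
  f_C = [P(nasal | comp) = 0.09] × [0.16] = 0.0144
Weight by the priors:
  P(Z=A)·f_A = 0.53 × 0.0896 = 0.047488
  P(Z=B)·f_B = 0.32 × 0.0144 = 0.004608
  P(Z=C)·f_C = 0.15 × 0.0144 = 0.00216
Marginal: 0.047488 + 0.004608 + 0.00216 = 0.054256
Responsibility of Language C: 0.00216 / 0.054256 ≈ 0.040

0.040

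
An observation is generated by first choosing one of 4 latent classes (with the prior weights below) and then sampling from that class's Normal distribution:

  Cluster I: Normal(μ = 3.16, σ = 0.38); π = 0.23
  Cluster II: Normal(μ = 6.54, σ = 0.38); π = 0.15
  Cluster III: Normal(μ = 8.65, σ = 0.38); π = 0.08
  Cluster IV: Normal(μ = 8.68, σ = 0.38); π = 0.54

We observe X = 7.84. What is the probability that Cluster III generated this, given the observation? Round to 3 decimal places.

0.148

The responsibility of component k is π_k f_k(x) divided by Σ_j π_j f_j(x).
Component likelihoods at x = 7.84:
  p_I = 1.21485e-33
  p_II = 0.00301802
  p_III = 0.108265
  p_IV = 0.0912121
Weight by the priors:
  π_I·p_I = 0.23 × 1.21485e-33 = 2.79415e-34
  π_II·p_II = 0.15 × 0.00301802 = 0.000452703
  π_III·p_III = 0.08 × 0.108265 = 0.00866124
  π_IV·p_IV = 0.54 × 0.0912121 = 0.0492545
Normaliser: 2.79415e-34 + 0.000452703 + 0.00866124 + 0.0492545 = 0.0583685
P(Cluster III | the observation) ≈ 0.148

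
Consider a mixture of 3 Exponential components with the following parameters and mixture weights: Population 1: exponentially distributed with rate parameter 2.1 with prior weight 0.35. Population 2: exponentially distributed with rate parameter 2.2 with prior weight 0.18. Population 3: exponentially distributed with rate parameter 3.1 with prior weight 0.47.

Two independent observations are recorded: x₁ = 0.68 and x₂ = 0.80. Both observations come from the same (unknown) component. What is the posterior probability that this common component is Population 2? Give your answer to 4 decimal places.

Posterior ∝ prior × likelihood, so P(k | x) ∝ π_k f_k(x); normalise over all components.
Since both observations come from the same component, the likelihood for component k is f_k(x₁)·f_k(x₂).
  p_1 = [0.503555] × [0.391385] = 0.197084
  p_2 = [0.492854] × [0.378499] = 0.186545
  p_3 = [0.37659] × [0.259604] = 0.0977643
Unnormalised posteriors:
  π_1·p_1 = 0.35 × 0.197084 = 0.0689794
  π_2·p_2 = 0.18 × 0.186545 = 0.033578
  π_3·p_3 = 0.47 × 0.0977643 = 0.0459492
Evidence: 0.0689794 + 0.033578 + 0.0459492 = 0.148507
P(Population 2 | x₁,x₂) = 0.033578 / 0.148507 ≈ 0.2261

0.2261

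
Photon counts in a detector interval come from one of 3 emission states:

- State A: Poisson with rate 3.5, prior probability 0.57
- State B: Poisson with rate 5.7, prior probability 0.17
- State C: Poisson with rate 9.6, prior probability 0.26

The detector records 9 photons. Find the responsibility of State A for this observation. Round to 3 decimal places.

Apply Bayes' rule: the posterior for each component is proportional to its prior times its likelihood at x.
Evaluate each component's likelihood at the observed value:
  L_A = e^(−3.5)·3.5^9/9! = 0.00655871
  L_B = e^(−5.7)·5.7^9/9! = 0.0585642
  L_C = e^(−9.6)·9.6^9/9! = 0.129256
Unnormalised posteriors:
  w_A·L_A = 0.57 × 0.00655871 = 0.00373847
  w_B·L_B = 0.17 × 0.0585642 = 0.00995591
  w_C·L_C = 0.26 × 0.129256 = 0.0336066
Normaliser: 0.00373847 + 0.00995591 + 0.0336066 = 0.047301
So the posterior for State A is 0.00373847 / 0.047301 ≈ 0.079.

0.079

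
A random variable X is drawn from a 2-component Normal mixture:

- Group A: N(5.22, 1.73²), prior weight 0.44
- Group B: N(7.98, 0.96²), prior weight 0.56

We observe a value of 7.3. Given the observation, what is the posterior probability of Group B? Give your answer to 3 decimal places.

Posterior ∝ prior × likelihood, so P(k | x) ∝ π_k f_k(x); normalise over all components.
Evaluate each component's likelihood at the observed value:
  f_A = 0.111935
  f_B = 0.323361
Weight by the priors:
  π_A·f_A = 0.44 × 0.111935 = 0.0492514
  π_B·f_B = 0.56 × 0.323361 = 0.181082
Evidence: 0.0492514 + 0.181082 = 0.230334
P(Group B | the observation) ≈ 0.786

0.786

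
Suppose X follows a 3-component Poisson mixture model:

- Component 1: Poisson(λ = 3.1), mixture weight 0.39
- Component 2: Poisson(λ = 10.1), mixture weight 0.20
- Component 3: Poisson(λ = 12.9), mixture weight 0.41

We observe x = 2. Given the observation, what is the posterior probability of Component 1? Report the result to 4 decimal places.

The responsibility of component k is π_k f_k(x) divided by Σ_j π_j f_j(x).
Poisson probabilities:
  f_1 = 0.216461
  f_2 = 0.00209526
  f_3 = 0.00020785
Weight by the priors:
  π_1·f_1 = 0.39 × 0.216461 = 0.08442
  π_2·f_2 = 0.20 × 0.00209526 = 0.000419053
  π_3·f_3 = 0.41 × 0.00020785 = 8.52186e-05
Sum: 0.08442 + 0.000419053 + 8.52186e-05 = 0.0849242
P(Component 1 | x) = 0.08442 / 0.0849242 ≈ 0.9941

0.9941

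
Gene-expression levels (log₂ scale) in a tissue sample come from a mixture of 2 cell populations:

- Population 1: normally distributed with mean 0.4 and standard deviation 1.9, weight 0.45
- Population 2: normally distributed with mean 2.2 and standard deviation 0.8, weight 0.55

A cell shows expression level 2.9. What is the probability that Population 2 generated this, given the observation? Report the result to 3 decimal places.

P(component k | x) = w_k·f_k(x) / marginal(x), where marginal(x) = Σ_j w_j·f_j(x).
Normal densities:
  f_1 = 0.0883505
  f_2 = 0.340069
Multiply by the mixture weights:
  w_1·f_1 = 0.45 × 0.0883505 = 0.0397577
  w_2·f_2 = 0.55 × 0.340069 = 0.187038
Normaliser: 0.0397577 + 0.187038 = 0.226796
Responsibility of Population 2: 0.187038 / 0.226796 ≈ 0.825

0.825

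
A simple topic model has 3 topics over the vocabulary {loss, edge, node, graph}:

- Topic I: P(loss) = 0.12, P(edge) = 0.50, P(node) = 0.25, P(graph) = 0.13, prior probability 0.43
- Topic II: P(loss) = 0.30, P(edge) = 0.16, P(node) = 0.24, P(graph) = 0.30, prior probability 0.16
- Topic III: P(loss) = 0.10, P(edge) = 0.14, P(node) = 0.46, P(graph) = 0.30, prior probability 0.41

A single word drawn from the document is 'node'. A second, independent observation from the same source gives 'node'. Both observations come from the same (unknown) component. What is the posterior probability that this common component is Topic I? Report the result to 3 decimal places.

Posterior ∝ prior × likelihood, so P(k | x) ∝ P(Z=k) f_k(x); normalise over all components.
Since both observations come from the same component, the likelihood for component k is f_k(x₁)·f_k(x₂).
  f_I = [P(node | comp) = 0.25] × [0.25] = 0.0625
  f_II = [P(node | comp) = 0.24] × [0.24] = 0.0576
  f_III = [P(node | comp) = 0.46] × [0.46] = 0.2116
Multiply by the mixture weights:
  P(Z=I)·f_I = 0.43 × 0.0625 = 0.026875
  P(Z=II)·f_II = 0.16 × 0.0576 = 0.009216
  P(Z=III)·f_III = 0.41 × 0.2116 = 0.086756
Evidence: 0.026875 + 0.009216 + 0.086756 = 0.122847
P(Topic I | data) = 0.026875 / 0.122847 ≈ 0.219

0.219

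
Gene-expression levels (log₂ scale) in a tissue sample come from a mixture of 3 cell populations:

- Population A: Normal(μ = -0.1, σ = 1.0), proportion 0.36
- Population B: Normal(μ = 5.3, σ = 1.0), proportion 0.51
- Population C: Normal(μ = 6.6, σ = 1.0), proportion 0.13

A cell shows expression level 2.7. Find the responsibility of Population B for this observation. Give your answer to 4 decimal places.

P(component k | x) = w_k·f_k(x) / marginal(x), where marginal(x) = Σ_j w_j·f_j(x).
Normal densities:
  f_A = (1/(1.0·√(2π)))·exp(−(2.7−-0.1)²/(2·1.0²)) = 0.398942·exp(-3.92000) = 0.00791545
  f_B = (1/(1.0·√(2π)))·exp(−(2.7−5.3)²/(2·1.0²)) = 0.398942·exp(-3.38000) = 0.013583
  f_C = (1/(1.0·√(2π)))·exp(−(2.7−6.6)²/(2·1.0²)) = 0.398942·exp(-7.60500) = 0.000198655
Unnormalised posteriors:
  w_A·f_A = 0.36 × 0.00791545 = 0.00284956
  w_B·f_B = 0.51 × 0.013583 = 0.00692731
  w_C·f_C = 0.13 × 0.000198655 = 2.58252e-05
Evidence: 0.00284956 + 0.00692731 + 2.58252e-05 = 0.0098027
Responsibility of Population B: 0.00692731 / 0.0098027 ≈ 0.7067

0.7067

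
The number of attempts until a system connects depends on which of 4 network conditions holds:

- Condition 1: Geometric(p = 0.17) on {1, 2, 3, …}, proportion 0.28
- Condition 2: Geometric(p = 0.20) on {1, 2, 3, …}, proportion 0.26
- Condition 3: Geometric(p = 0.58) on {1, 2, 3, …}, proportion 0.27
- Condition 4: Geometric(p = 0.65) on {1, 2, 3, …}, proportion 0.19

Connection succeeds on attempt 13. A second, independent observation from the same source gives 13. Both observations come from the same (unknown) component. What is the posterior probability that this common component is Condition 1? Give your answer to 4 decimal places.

By Bayes' theorem, P(k | x) = w_k f_k(x) / Σ_j w_j f_j(x).
Since both observations come from the same component, the likelihood for component k is f_k(x₁)·f_k(x₂).
  p_1 = [0.0181713] × [0.0181713] = 0.000330196
  p_2 = [0.0137439] × [0.0137439] = 0.000188895
  p_3 = [1.74751e-05] × [1.74751e-05] = 3.05379e-10
  p_4 = [2.19649e-06] × [2.19649e-06] = 4.82458e-12
Prior × likelihood for each component:
  w_1·p_1 = 0.28 × 0.000330196 = 9.24549e-05
  w_2·p_2 = 0.26 × 0.000188895 = 4.91126e-05
  w_3·p_3 = 0.27 × 3.05379e-10 = 8.24523e-11
  w_4·p_4 = 0.19 × 4.82458e-12 = 9.16671e-13
Marginal: 9.24549e-05 + 4.91126e-05 + 8.24523e-11 + 9.16671e-13 = 0.000141568
P(Condition 1 | x₁,x₂) = 9.24549e-05 / 0.000141568 ≈ 0.6531

0.6531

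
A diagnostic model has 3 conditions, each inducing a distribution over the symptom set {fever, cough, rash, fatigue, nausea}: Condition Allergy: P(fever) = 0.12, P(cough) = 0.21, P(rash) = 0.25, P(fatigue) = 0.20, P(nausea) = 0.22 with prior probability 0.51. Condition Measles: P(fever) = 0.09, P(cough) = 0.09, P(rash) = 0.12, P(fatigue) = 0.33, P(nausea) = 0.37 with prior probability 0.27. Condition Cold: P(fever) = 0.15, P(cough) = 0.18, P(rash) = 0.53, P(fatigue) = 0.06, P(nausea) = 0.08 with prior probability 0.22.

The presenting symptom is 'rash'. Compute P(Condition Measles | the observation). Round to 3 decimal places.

Apply Bayes' rule: the posterior for each component is proportional to its prior times its likelihood at x.
Evaluate each component's likelihood at the observed value:
  p_Allergy = 0.25
  p_Measles = 0.12
  p_Cold = 0.53
Unnormalised posteriors:
  π_Allergy·p_Allergy = 0.51 × 0.25 = 0.1275
  π_Measles·p_Measles = 0.27 × 0.12 = 0.0324
  π_Cold·p_Cold = 0.22 × 0.53 = 0.1166
Normaliser: 0.1275 + 0.0324 + 0.1166 = 0.2765
Responsibility of Condition Measles: 0.0324 / 0.2765 ≈ 0.117

0.117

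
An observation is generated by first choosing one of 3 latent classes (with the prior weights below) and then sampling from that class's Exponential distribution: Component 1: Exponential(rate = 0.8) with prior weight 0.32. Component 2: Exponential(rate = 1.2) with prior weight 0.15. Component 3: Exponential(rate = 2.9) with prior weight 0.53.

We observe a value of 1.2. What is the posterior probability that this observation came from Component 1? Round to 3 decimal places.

By Bayes' theorem, P(k | x) = P(Z=k) f_k(x) / Σ_j P(Z=j) f_j(x).
Evaluate each component's likelihood at the observed value:
  f_1 = 0.306314
  f_2 = 0.284313
  f_3 = 0.0893415
Multiply by the mixture weights:
  P(Z=1)·f_1 = 0.32 × 0.306314 = 0.0980206
  P(Z=2)·f_2 = 0.15 × 0.284313 = 0.042647
  P(Z=3)·f_3 = 0.53 × 0.0893415 = 0.047351
Evidence: 0.0980206 + 0.042647 + 0.047351 = 0.188019
Responsibility of Component 1: 0.0980206 / 0.188019 ≈ 0.521

0.521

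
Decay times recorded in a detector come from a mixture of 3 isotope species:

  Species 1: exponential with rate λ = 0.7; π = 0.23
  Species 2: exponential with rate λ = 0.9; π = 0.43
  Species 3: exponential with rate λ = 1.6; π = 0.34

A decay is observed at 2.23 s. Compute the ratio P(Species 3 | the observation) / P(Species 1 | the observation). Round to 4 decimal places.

0.4541

The posterior odds equal the prior odds times the likelihood ratio: (w_i/w_j)·(f_i(x)/f_j(x)).
Evaluate each component's likelihood at the observed value:
  f_1 = 0.146948
  f_2 = 0.120952
  f_3 = 0.0451396
Posterior odds = (w_3·f_3) / (w_1·f_1) = (0.34·0.0451396) / (0.23·0.146948) = 0.0153474 / 0.0337981 ≈ 0.4541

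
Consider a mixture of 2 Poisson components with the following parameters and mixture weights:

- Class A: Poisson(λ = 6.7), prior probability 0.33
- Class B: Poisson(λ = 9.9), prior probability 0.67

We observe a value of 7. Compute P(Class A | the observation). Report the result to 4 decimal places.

P(component k | x) = π_k·f_k(x) / marginal(x), where marginal(x) = Σ_j π_j·f_j(x).
Component likelihoods at x = 7:
  L_A = 0.14802
  L_B = 0.0927898
Weight by the priors:
  π_A·L_A = 0.33 × 0.14802 = 0.0488466
  π_B·L_B = 0.67 × 0.0927898 = 0.0621692
Evidence: 0.0488466 + 0.0621692 = 0.111016
So the posterior for Class A is 0.0488466 / 0.111016 ≈ 0.4400.

0.4400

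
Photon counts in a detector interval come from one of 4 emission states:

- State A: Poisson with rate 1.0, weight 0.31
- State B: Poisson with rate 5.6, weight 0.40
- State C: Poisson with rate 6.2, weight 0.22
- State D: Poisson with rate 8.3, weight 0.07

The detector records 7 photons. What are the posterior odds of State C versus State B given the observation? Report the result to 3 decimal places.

Since P(k|x) ∝ π_k f_k(x), the posterior odds are π_i f_i(x) / (π_j f_j(x)).
Component likelihoods at x = 7 photons:
  L_A = e^(−1.0)·1.0^7/7! = 7.2992e-05
  L_B = e^(−5.6)·5.6^7/7! = 0.126717
  L_C = e^(−6.2)·6.2^7/7! = 0.141803
  L_D = e^(−8.3)·8.3^7/7! = 0.133805
0.0311967 / 0.050687 ≈ 0.615

0.615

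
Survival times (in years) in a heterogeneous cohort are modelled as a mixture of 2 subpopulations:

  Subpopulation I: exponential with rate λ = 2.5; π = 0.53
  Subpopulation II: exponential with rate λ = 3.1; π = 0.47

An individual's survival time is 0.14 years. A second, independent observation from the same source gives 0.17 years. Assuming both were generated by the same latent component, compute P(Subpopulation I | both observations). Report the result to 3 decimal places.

0.469

Posterior ∝ prior × likelihood, so P(k | x) ∝ w_k f_k(x); normalise over all components.
Since both observations come from the same component, the likelihood for component k is f_k(x₁)·f_k(x₂).
  L_I = [1.76172] × [1.63442] = 2.8794
  L_II = [2.00853] × [1.83016] = 3.67592
Multiply by the mixture weights:
  w_I·L_I = 0.53 × 2.8794 = 1.52608
  w_II·L_II = 0.47 × 3.67592 = 1.72768
Marginal: 1.52608 + 1.72768 = 3.25377
So the posterior for Subpopulation I is 1.52608 / 3.25377 ≈ 0.469.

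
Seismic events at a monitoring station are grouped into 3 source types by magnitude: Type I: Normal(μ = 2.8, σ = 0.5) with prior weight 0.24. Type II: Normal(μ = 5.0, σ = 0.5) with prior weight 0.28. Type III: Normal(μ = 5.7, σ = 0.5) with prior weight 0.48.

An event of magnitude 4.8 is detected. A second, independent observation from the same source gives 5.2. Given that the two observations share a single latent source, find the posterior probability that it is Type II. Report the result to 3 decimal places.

0.805

Apply Bayes' rule: the posterior for each component is proportional to its prior times its likelihood at x.
Since both observations come from the same component, the likelihood for component k is f_k(x₁)·f_k(x₂).
  p_I = [(1/(0.5·√(2π)))·exp(−(4.8−2.8)²/(2·0.5²)) = 0.797885·exp(-8.00000) = 0.00026766] × [7.9226e-06] = 2.12057e-09
  p_II = [(1/(0.5·√(2π)))·exp(−(4.8−5.0)²/(2·0.5²)) = 0.797885·exp(-0.08000) = 0.73654] × [0.73654] = 0.542492
  p_III = [(1/(0.5·√(2π)))·exp(−(4.8−5.7)²/(2·0.5²)) = 0.797885·exp(-1.62000) = 0.1579] × [0.483941] = 0.0764145
Unnormalised posteriors:
  π_I·p_I = 0.24 × 2.12057e-09 = 5.08936e-10
  π_II·p_II = 0.28 × 0.542492 = 0.151898
  π_III·p_III = 0.48 × 0.0764145 = 0.036679
Marginal: 5.08936e-10 + 0.151898 + 0.036679 = 0.188577
P(Type II | x₁, x₂) ≈ 0.805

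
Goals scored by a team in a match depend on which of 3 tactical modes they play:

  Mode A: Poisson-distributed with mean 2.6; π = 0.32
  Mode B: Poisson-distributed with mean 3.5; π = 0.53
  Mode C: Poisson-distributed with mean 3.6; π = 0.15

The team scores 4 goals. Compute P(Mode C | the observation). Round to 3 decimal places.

Apply Bayes' rule: the posterior for each component is proportional to its prior times its likelihood at x.
Poisson probabilities:
  L_A = e^(−2.6)·2.6^4/4! = 0.141422
  L_B = e^(−3.5)·3.5^4/4! = 0.188812
  L_C = e^(−3.6)·3.6^4/4! = 0.191222
Prior × likelihood for each component:
  w_A·L_A = 0.32 × 0.141422 = 0.045255
  w_B·L_B = 0.53 × 0.188812 = 0.100071
  w_C·L_C = 0.15 × 0.191222 = 0.0286834
Denominator: 0.045255 + 0.100071 + 0.0286834 = 0.174009
P(Mode C | 4 goals) = 0.0286834 / 0.174009 ≈ 0.165

0.165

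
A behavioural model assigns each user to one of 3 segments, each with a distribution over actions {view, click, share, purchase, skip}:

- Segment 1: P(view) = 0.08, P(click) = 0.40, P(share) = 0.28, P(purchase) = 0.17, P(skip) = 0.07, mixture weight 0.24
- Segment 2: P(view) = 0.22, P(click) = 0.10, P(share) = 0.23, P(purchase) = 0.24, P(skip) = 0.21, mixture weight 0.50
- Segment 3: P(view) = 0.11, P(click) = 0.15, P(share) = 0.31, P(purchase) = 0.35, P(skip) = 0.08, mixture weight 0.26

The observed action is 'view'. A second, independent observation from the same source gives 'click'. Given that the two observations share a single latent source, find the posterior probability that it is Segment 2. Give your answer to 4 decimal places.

0.4789

P(component k | x) = w_k·f_k(x) / marginal(x), where marginal(x) = Σ_j w_j·f_j(x).
Since both observations come from the same component, the likelihood for component k is f_k(x₁)·f_k(x₂).
  L_1 = [P(view | comp) = 0.08] × [0.4] = 0.032
  L_2 = [P(view | comp) = 0.22] × [0.1] = 0.022
  L_3 = [P(view | comp) = 0.11] × [0.15] = 0.0165
Multiply by the mixture weights:
  w_1·L_1 = 0.24 × 0.032 = 0.00768
  w_2·L_2 = 0.50 × 0.022 = 0.011
  w_3·L_3 = 0.26 × 0.0165 = 0.00429
Marginal: 0.00768 + 0.011 + 0.00429 = 0.02297
P(Segment 2 | x₁,x₂) ≈ 0.4789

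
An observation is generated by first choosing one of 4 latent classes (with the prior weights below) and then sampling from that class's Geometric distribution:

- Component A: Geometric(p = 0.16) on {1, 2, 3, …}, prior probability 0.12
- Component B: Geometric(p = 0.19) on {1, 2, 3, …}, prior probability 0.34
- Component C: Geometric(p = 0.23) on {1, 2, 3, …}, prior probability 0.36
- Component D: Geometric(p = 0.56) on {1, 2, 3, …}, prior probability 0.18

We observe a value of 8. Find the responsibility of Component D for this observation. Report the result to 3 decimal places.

Posterior ∝ prior × likelihood, so P(k | x) ∝ P(Z=k) f_k(x); normalise over all components.
Component likelihoods at x = 8:
  L_A = 0.16·(1−0.16)^7 = 0.16·0.29509 = 0.0472145
  L_B = 0.19·(1−0.19)^7 = 0.19·0.228768 = 0.0434659
  L_C = 0.23·(1−0.23)^7 = 0.23·0.160485 = 0.0369116
  L_D = 0.56·(1−0.56)^7 = 0.56·0.00319278 = 0.00178796
Unnormalised posteriors:
  P(Z=A)·L_A = 0.12 × 0.0472145 = 0.00566573
  P(Z=B)·L_B = 0.34 × 0.0434659 = 0.0147784
  P(Z=C)·L_C = 0.36 × 0.0369116 = 0.0132882
  P(Z=D)·L_D = 0.18 × 0.00178796 = 0.000321832
Sum: 0.00566573 + 0.0147784 + 0.0132882 + 0.000321832 = 0.0340542
Responsibility of Component D: 0.000321832 / 0.0340542 ≈ 0.009

0.009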